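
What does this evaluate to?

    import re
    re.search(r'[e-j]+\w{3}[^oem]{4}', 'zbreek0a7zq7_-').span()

(3, 12)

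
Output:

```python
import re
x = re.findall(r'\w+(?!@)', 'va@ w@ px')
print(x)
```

['v', 'px']

The negative lookaround is zero-width — it rules out positions where the adjacent text would match, without consuming anything.
With no groups in the pattern, `findall` gives back each whole match — 2 here.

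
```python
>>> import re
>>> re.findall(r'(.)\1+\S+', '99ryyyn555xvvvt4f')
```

A backreference is literal: `\1` must see the identical characters the first group matched.
Walking the string: at [0:17] match '99ryyyn555xvvvt4f', group 1 = '9'.
One capturing group, so `findall` returns just the captured substring from the one match — 1 in all.

['9']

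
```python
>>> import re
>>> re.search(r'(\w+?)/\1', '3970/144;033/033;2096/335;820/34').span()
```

(9, 16)

The backreference `\1` re-matches whatever the first group consumed, character for character.
`re.search` tries every starting position until one works.
The match spans [9:16] → '033/033'.
Captured: group 1 = '033'.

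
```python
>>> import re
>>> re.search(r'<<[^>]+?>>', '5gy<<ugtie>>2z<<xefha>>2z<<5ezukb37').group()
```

'<<ugtie>>'

The match spans [3:12] → '<<ugtie>>'.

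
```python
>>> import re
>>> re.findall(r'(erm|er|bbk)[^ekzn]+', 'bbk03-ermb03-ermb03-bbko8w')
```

['bbk', 'erm', 'erm']

Branches in `(...|...)` are attempted left-to-right; the first branch that allows the whole pattern to succeed is taken.
Scanning left to right: at [0:6] match 'bbk03-', group 1 = 'bbk'; at [6:13] match 'ermb03-', group 1 = 'erm'; at [13:22] match 'ermb03-bb', group 1 = 'erm'.
One capturing group, so `findall` returns just the captured substring from each match — 3 in all.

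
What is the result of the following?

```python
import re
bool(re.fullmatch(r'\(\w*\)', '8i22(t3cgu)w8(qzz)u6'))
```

False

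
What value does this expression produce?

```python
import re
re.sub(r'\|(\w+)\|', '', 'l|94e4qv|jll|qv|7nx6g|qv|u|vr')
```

'ljll7nx6gu|vr'

`sub` substitutes '' at each match site.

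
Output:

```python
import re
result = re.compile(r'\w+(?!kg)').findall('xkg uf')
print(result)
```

['xkg', 'uf']

A negative assertion filters positions out without eating any characters.
No capturing groups, so `findall` returns the 2 full match strings.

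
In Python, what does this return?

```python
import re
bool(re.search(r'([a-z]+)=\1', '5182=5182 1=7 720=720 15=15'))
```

False

`\1` has to match the exact text group 1 already captured.
`search` walks the string left to right and returns the first match it finds.
Here no position works, so the call returns None, and `bool(None)` is False.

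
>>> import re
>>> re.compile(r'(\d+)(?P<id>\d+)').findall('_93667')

[('9366', '7')]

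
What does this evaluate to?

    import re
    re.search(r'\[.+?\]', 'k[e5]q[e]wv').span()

(1, 5)

Lazy quantifiers expand one character at a time until the remainder of the pattern can match.
Unlike `match`, `search` isn't anchored — it looks for the pattern anywhere in the string.
The match spans [1:5] → '[e5]'.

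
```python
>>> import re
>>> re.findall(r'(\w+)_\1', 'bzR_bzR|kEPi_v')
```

A backreference is literal: `\1` must see the identical characters the first group matched.
One capturing group, so `findall` returns just the captured substring from the one match — 1 in all.

['bzR']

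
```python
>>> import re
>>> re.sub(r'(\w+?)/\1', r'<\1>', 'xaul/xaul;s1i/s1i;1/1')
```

'<xaul>;<s1i>;<1>'

`\1` is not a pattern — it's the concrete string captured by group 1, re-applied verbatim.
Matches: at [0:9] → 'xaul/xaul'; at [10:17] → 's1i/s1i'; at [18:21] → '1/1'.
Each match is replaced using the text its own group 1 captured.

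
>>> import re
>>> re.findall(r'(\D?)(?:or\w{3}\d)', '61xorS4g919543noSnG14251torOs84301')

['x', 't']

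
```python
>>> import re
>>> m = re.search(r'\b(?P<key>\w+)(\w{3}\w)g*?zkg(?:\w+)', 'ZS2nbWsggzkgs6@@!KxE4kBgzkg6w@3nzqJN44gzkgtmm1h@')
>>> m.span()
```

This matches a word boundary (`\b`, zero-width); then one or more of a word character (captured as 'key'); then exactly 3 of a word character, then a word character (captured); then zero or more of the literal 'g' (lazy), then the literal 'zkg'; then one or more of a word character (non-capturing group).
`re.search` tries every starting position until one works.
The match spans [0:14] → 'ZS2nbWsggzkgs6'.
Captured: group 1 = 'ZS2nb', group 2 = 'Wsgg'.

(0, 14)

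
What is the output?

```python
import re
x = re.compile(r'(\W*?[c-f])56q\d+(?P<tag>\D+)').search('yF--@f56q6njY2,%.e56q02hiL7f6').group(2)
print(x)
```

njY

This matches zero or more of a non-word character (lazy), then a character in [c-f] (captured); then the literal '56', then a literal 'q', then one or more of a digit; then one or more of a non-digit (captured as 'tag').
`re.search` tries every starting position until one works.
The match spans [2:13] → '--@f56q6njY'.
Captured: group 1 = '--@f', group 2 = 'njY'.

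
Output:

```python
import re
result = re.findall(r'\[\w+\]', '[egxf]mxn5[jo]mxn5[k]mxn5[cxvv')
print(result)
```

['[egxf]', '[jo]', '[k]']

Walking the string: at [0:6] → '[egxf]'; at [10:14] → '[jo]'; at [18:21] → '[k]'.
With no groups in the pattern, `findall` gives back each whole match — 3 here.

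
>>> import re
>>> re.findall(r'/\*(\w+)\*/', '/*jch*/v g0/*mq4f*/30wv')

Matches: at [0:7] match '/*jch*/', group 1 = 'jch'; at [11:19] match '/*mq4f*/', group 1 = 'mq4f'.
One capturing group, so `findall` returns just the captured substring from each match — 2 in all.

['jch', 'mq4f']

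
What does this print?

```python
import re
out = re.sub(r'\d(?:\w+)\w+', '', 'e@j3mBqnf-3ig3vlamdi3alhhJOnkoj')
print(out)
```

e@j-

This matches a digit; then one or more of a word character (non-capturing group); then one or more of a word character.
Matches: at [3:9] → '3mBqnf'; at [10:31] → '3ig3vlamdi3alhhJOnkoj'.
`sub` substitutes '' at each match site.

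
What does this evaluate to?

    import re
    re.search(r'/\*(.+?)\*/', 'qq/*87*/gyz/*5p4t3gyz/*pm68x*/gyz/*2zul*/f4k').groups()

With the lazy modifier that quantifier settles for the fewest repetitions that let the rest of the pattern succeed (the atoms after it are unaffected and can still be greedy).
`re.search` scans for the first position where the pattern succeeds.
The match spans [2:8] → '/*87*/'.
Captured: group 1 = '87'.

('87',)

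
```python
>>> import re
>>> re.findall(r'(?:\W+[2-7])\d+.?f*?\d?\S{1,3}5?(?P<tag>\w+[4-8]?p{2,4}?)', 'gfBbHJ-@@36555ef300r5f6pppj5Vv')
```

['0r5f6ppp']

Pattern: one or more of a non-word character, then a character in [2-7] (non-capturing group); then one or more of a digit; then optionally any character, then zero or more of a literal 'f' (lazy); then optionally a digit, then 1 to 3 of a non-whitespace character, then optionally the literal '5'; then one or more of a word character, then optionally a character in [4-8], then 2 to 4 of the literal 'p' (lazy) (captured as 'tag').
Lazy quantifiers expand one character at a time until the remainder of the pattern can match.
Walking the string: at [6:26] match '-@@36555ef300r5f6ppp', group 1 = '0r5f6ppp'.
`findall` collects group 1 from the one match (1 total).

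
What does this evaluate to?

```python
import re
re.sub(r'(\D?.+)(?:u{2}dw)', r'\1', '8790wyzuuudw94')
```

Pattern: optionally a non-digit, then one or more of any character (captured); then exactly 2 of the literal 'u', then the literal 'dw' (non-capturing group).
Matches: at [0:12] → '8790wyzuuudw'.
`\1` in the replacement pulls in group 1's text for each match.

'8790wyzu94'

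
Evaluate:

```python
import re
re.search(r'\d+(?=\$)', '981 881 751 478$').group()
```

'478'

The positive lookaround only admits positions where the adjacent text matches; those characters stay outside the span.
`re.search` scans for the first position where the pattern succeeds.
The match spans [12:15] → '478'.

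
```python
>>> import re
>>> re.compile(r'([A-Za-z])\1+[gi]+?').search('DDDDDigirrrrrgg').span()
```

(0, 6)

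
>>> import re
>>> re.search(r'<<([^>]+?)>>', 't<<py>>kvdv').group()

'<<py>>'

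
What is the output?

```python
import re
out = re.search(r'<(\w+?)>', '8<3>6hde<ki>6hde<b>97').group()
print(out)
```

`search` walks the string left to right and returns the first match it finds.
The match spans [1:4] → '<3>'.
Captured: group 1 = '3'.

<3>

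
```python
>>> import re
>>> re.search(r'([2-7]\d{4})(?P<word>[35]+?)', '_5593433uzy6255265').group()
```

'559343'

Pattern: a character in [2-7], then exactly 4 of a digit (captured); then one or more of one of [35] (lazy) (captured as 'word').
`search` walks the string left to right and returns the first match it finds.
The match spans [1:7] → '559343'.
Captured: group 1 = '55934', group 2 = '3'.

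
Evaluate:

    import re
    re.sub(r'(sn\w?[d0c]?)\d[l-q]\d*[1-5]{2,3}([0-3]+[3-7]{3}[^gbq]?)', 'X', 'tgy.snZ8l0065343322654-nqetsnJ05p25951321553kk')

'tgy.XnqetXk'

Each match is replaced by 'X'.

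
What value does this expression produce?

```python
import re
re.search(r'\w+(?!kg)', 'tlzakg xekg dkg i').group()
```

'tlzakg'

The negative lookahead/lookbehind blocks any match where the forbidden context is present.
The match spans [0:6] → 'tlzakg'.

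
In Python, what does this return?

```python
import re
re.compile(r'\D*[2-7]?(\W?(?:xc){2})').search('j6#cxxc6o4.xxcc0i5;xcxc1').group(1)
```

The match spans [16:23] → 'i5;xcxc'.
Captured: group 1 = ';xcxc'.

';xcxc'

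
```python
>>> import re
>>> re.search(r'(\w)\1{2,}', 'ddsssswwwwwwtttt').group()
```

'ssss'

`\1` is not a pattern — it's the concrete string captured by group 1, re-applied verbatim.
`search` walks the string left to right and returns the first match it finds.
The match spans [2:6] → 'ssss'.
Captured: group 1 = 's'.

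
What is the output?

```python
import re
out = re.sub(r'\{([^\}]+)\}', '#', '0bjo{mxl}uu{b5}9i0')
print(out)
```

0bjo#uu#9i0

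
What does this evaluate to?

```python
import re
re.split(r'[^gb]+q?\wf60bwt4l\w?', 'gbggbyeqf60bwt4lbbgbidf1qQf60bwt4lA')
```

This matches one or more of any character except [gb]; then optionally a literal 'q', then a word character, then the literal 'f6'; then the literal '0bw', then the literal 't4l', then optionally a word character.
Splitting on the pattern gives 3 pieces.

['gbggb', 'bgb', '']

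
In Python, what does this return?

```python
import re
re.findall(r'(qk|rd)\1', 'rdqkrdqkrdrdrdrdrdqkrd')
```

['rd', 'rd']

The backreference `\1` re-matches whatever the first group consumed, character for character.
`findall` collects group 1 from each match (2 total).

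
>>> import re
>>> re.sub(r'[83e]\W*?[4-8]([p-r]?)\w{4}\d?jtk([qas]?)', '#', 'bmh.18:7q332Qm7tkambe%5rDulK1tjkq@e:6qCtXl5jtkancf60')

'bmh.18:7q332Qm7tkambe%5rDulK1tjkq@#ncf60'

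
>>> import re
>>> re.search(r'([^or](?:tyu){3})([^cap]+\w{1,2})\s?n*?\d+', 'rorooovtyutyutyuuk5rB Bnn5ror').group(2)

'uk5rB Bnn'

The match spans [6:26] → 'vtyutyutyuuk5rB Bnn5'.
Captured: group 1 = 'vtyutyutyu', group 2 = 'uk5rB Bnn'.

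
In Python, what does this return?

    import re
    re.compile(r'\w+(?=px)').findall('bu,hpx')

The lookaround is zero-width — it requires the adjacent text to match without consuming it, so the asserted text isn't part of the match.
Since nothing is captured, `findall` lists the 1 matched substring directly.

['h']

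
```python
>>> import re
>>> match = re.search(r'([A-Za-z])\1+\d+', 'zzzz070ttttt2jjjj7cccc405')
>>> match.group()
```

`\1` has to match the exact text group 1 already captured.
The match spans [0:7] → 'zzzz070'.

'zzzz070'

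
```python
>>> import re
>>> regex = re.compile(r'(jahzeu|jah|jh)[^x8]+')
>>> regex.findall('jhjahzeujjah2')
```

['jh']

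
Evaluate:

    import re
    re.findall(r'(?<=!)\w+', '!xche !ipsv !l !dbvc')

Because the assertion is zero-width, the text it checks is not consumed and won't appear in the result.
`findall` yields the raw match text (4 of them) because the pattern has no groups.

['xche', 'ipsv', 'l', 'dbvc']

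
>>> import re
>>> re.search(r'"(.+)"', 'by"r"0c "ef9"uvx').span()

(2, 13)

The match spans [2:13] → '"r"0c "ef9"'.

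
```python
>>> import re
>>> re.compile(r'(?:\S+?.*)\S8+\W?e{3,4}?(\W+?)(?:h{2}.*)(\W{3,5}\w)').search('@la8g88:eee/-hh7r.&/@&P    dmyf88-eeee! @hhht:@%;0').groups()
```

The pattern matches one or more of a non-whitespace character (lazy), then zero or more of any character (non-capturing group); then a non-whitespace character, then one or more of a literal '8'; then optionally a non-word character, then 3 to 4 of the literal 'e' (lazy); then one or more of a non-word character (lazy) (captured); then exactly 2 of a literal 'h', then zero or more of any character (non-capturing group); then 3 to 5 of a non-word character, then a word character (captured).
`search` walks the string left to right and returns the first match it finds.
The match spans [0:50] → '@la8g88:eee/-hh7r.&/@&P    dmyf88-eeee! @hhht:@%;0'.
Captured: group 1 = '! @', group 2 = '@%;0'.

('! @', '@%;0')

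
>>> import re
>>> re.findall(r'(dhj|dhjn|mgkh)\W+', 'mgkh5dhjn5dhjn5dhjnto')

[]

With a single group, `findall` returns only what that group captured — 0 items.
Nothing in the string satisfies the pattern, so the list is empty.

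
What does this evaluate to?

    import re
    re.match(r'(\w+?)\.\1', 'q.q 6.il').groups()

After group 1 captures some text, `\1` only succeeds where that same text appears again.
`re.match` won't scan ahead — the pattern has to work from the very first character.
The match spans [0:3] → 'q.q'.
Captured: group 1 = 'q'.

('q',)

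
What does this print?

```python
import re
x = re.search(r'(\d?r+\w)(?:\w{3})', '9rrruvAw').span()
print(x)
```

(0, 8)

Pattern: optionally a digit, then one or more of a literal 'r', then a word character (captured); then exactly 3 of a word character (non-capturing group).
`re.search` tries every starting position until one works.
The match spans [0:8] → '9rrruvAw'.
Captured: group 1 = '9rrru'.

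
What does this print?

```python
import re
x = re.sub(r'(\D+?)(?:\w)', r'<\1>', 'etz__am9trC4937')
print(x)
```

<e><z><_><m><t><C>937

This matches one or more of a non-digit (lazy) (captured); then a word character (non-capturing group).
Because the quantifier is non-greedy, it stops expanding at the earliest point where the rest of the pattern can succeed.
Matches: at [0:2] → 'et'; at [2:4] → 'z_'; at [4:6] → '_a'; at [6:8] → 'm9'; at [8:10] → 'tr'; ….
Each match is replaced using the text its own group 1 captured.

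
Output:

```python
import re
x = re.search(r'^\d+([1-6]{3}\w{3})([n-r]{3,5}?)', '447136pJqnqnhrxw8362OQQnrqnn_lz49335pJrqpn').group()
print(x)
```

The match spans [0:12] → '447136pJqnqn'.

447136pJqnqn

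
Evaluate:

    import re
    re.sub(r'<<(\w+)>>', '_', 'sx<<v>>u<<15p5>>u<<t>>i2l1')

'sx_u_u_i2l1'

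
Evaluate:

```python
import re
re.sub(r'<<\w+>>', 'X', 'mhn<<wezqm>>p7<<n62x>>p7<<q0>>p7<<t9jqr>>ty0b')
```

'mhnXp7Xp7Xp7Xty0b'

`sub` substitutes 'X' at each match site.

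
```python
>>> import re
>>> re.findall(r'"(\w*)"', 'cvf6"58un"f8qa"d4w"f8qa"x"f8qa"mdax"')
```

`findall` collects group 1 from each match (4 total).

['58un', 'd4w', 'x', 'mdax']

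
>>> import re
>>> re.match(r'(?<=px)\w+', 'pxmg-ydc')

None

The lookaround is zero-width — it requires the adjacent text to match without consuming it, so the asserted text isn't part of the match.
With `match`, the pattern is implicitly anchored at the beginning.
Here position 0 doesn't satisfy it, so the call returns None.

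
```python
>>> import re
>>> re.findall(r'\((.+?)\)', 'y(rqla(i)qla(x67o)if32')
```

['rqla(i', 'x67o']

A `+?`/`*?`/`{m,n}?` starts at its minimum and grows only as far as needed for what follows to match.
Matches: at [1:9] match '(rqla(i)', group 1 = 'rqla(i'; at [12:18] match '(x67o)', group 1 = 'x67o'.
`findall` collects group 1 from each match (2 total).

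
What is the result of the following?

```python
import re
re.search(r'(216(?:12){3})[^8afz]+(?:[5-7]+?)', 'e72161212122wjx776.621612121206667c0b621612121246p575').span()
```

(2, 53)

The pattern matches the literal '216', then the literal '12' repeated 3 times (captured); then one or more of any character except [8afz]; then one or more of a character in [5-7] (lazy) (non-capturing group).
`re.search` tries every starting position until one works.
The match spans [2:53] → '2161212122wjx776.621612121206667c0b621612121246p575'.
Captured: group 1 = '216121212'.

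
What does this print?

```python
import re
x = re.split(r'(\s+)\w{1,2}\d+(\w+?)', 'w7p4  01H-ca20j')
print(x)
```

['w7p4', '  ', 'H', '-ca20j']

This matches one or more of whitespace (captured); then 1 to 2 of a word character, then one or more of a digit; then one or more of a word character (lazy) (captured).
Matches to split on: at [4:9] → '  01H'.
Because the pattern has a capturing group, `split` also inserts each captured text between the pieces.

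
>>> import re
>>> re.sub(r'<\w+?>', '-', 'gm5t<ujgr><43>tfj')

`sub` substitutes '-' at each match site.

'gm5t--tfj'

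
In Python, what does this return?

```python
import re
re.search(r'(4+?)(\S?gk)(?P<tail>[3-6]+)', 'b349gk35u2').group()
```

The pattern matches one or more of a literal '4' (lazy) (captured); then optionally a non-whitespace character, then the literal 'gk' (captured); then one or more of a character in [3-6] (captured as 'tail').
`re.search` tries every starting position until one works.
The match spans [2:8] → '49gk35'.
Captured: group 1 = '4', group 2 = '9gk', group 3 = '35'.

'49gk35'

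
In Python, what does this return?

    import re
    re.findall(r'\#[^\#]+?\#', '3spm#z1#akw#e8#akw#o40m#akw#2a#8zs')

['#z1#', '#e8#', '#o40m#', '#2a#']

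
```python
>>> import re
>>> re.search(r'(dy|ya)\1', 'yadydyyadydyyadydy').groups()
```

The match spans [2:6] → 'dydy'.
Captured: group 1 = 'dy'.

('dy',)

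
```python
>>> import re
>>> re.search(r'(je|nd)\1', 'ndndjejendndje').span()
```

(0, 4)

The backreference `\1` re-matches whatever the first group consumed, character for character.
The match spans [0:4] → 'ndnd'.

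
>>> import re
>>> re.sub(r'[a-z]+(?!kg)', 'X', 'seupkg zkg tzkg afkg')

'X X X X'

Because the assertion is negative and zero-width, positions next to the forbidden text are skipped.
Each match is replaced by 'X'.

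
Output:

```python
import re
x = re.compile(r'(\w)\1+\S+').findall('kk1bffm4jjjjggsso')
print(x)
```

['k']

`\1` has to match the exact text group 1 already captured.
One capturing group, so `findall` returns just the captured substring from the one match — 1 in all.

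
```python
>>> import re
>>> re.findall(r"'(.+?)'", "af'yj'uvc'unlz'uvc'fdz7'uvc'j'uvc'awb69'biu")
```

A `+?`/`*?`/`{m,n}?` starts at its minimum and grows only as far as needed for what follows to match.
Walking the string: at [2:6] match "'yj'", group 1 = 'yj'; at [9:15] match "'unlz'", group 1 = 'unlz'; at [18:24] match "'fdz7'", group 1 = 'fdz7'; at [27:30] match "'j'", group 1 = 'j'; at [33:40] match "'awb69'", group 1 = 'awb69'.
`findall` collects group 1 from each match (5 total).

['yj', 'unlz', 'fdz7', 'j', 'awb69']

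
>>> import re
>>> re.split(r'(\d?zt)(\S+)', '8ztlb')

`re.split` interleaves the captured-group text with the surrounding fragments.

['', '8zt', 'lb', '']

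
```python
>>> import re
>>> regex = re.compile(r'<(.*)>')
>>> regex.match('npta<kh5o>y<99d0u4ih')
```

`match` is anchored at position 0; if the pattern doesn't fit there, it returns None.
Here the pattern fails at index 0, so the call returns None.

None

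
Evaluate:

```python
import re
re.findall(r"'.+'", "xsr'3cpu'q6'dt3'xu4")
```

Matches: at [3:16] → "'3cpu'q6'dt3'".
No capturing groups, so `findall` returns the 1 full match string.

["'3cpu'q6'dt3'"]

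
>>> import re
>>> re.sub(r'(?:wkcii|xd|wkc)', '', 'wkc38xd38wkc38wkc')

'383838'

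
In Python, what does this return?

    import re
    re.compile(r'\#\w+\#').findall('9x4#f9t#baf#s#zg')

Since nothing is captured, `findall` lists the 2 matched substrings directly.

['#f9t#', '#s#']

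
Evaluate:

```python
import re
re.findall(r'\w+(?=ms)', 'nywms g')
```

['nyw']

Because the assertion is zero-width, the text it checks is not consumed and won't appear in the result.
Scanning left to right: at [0:3] → 'nyw'.
`findall` yields the raw match text (1 of them) because the pattern has no groups.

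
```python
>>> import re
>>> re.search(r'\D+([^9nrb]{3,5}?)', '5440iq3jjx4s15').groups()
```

The pattern matches one or more of a non-digit; then 3 to 5 of any character except [9nrb] (lazy) (captured).
A non-greedy quantifier consumes as few characters as it can — just enough that the remainder of the pattern still matches from where it stops; whatever follows it matches normally.
Unlike `match`, `search` isn't anchored — it looks for the pattern anywhere in the string.
The match spans [4:9] → 'iq3jj'.
Captured: group 1 = '3jj'.

('3jj',)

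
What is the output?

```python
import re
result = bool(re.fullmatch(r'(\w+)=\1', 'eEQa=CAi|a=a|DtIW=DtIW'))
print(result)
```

`\1` has to match the exact text group 1 already captured.
`re.fullmatch` is like wrapping the pattern in `^…$` (in single-line mode).
Here the string isn't matched end-to-end, so the call returns None, and `bool(None)` is False.

False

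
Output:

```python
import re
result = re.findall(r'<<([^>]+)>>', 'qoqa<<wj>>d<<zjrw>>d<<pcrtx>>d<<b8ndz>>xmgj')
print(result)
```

`findall` collects group 1 from each match (4 total).

['wj', 'zjrw', 'pcrtx', 'b8ndz']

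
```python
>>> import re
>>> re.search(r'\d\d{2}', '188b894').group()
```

The pattern matches a digit; then exactly 2 of a digit.
The match spans [0:3] → '188'.

'188'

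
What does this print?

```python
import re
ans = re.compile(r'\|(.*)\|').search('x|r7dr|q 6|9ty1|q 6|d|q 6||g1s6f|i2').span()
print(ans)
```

(1, 33)

`re.search` tries every starting position until one works.
The match spans [1:33] → '|r7dr|q 6|9ty1|q 6|d|q 6||g1s6f|'.
Captured: group 1 = 'r7dr|q 6|9ty1|q 6|d|q 6||g1s6f'.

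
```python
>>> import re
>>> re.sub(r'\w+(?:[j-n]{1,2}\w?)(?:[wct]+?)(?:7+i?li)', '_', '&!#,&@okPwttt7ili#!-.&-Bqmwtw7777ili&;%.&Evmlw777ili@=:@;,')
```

This matches one or more of a word character; then 1 to 2 of a character in [j-n], then optionally a word character (non-capturing group); then one or more of one of [wct] (lazy) (non-capturing group); then one or more of the literal '7', then optionally the literal 'i', then the literal 'li' (non-capturing group).
`sub` substitutes '_' at each match site.

'&!#,&@_#!-.&-_&;%.&_@=:@;,'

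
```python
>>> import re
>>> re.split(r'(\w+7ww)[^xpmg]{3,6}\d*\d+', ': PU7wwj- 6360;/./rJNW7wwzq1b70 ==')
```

[': ', 'PU7ww', ';/./', 'rJNW7ww', ' ==']

The pattern matches one or more of a word character, then the literal '7ww' (captured); then 3 to 6 of any character except [xpmg], then zero or more of a digit; then one or more of a digit.
Matches to split on: at [2:14] → 'PU7wwj- 6360'; at [18:31] → 'rJNW7wwzq1b70'.
`re.split` interleaves the captured-group text with the surrounding fragments.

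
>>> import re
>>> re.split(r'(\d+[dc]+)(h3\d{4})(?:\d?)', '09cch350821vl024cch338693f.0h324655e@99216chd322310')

['', '09cc', 'h35082', 'vl', '024cc', 'h33869', 'f.0h324655e@99216chd322310']

This matches one or more of a digit, then one or more of one of [dc] (captured); then the literal 'h3', then exactly 4 of a digit (captured); then optionally a digit (non-capturing group).
Matches to split on: at [0:11] → '09cch350821'; at [13:25] → '024cch338693'.
`re.split` interleaves the captured-group text with the surrounding fragments.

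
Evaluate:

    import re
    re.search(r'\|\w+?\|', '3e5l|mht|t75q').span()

Unlike `match`, `search` isn't anchored — it looks for the pattern anywhere in the string.
The match spans [4:9] → '|mht|'.

(4, 9)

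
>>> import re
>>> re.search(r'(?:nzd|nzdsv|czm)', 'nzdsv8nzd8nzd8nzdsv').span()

Branches in `(...|...)` are attempted left-to-right; the first branch that allows the whole pattern to succeed is taken.
`search` walks the string left to right and returns the first match it finds.
The match spans [0:3] → 'nzd'.

(0, 3)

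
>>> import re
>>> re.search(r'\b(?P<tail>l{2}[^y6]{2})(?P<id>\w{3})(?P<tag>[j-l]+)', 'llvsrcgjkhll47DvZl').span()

The match spans [0:9] → 'llvsrcgjk'.

(0, 9)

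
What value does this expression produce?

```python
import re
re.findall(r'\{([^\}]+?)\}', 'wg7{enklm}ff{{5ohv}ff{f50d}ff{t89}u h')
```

Scanning left to right: at [3:10] match '{enklm}', group 1 = 'enklm'; at [12:19] match '{{5ohv}', group 1 = '{5ohv'; at [21:27] match '{f50d}', group 1 = 'f50d'; at [29:34] match '{t89}', group 1 = 't89'.
`findall` collects group 1 from each match (4 total).

['enklm', '{5ohv', 'f50d', 't89']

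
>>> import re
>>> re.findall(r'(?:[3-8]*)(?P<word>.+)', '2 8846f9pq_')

Pattern: zero or more of a character in [3-8] (non-capturing group); then one or more of any character (captured as 'word').
Walking the string: at [0:11] match '2 8846f9pq_', group 1 = '2 8846f9pq_'.
One capturing group, so `findall` returns just the captured substring from the one match — 1 in all.

['2 8846f9pq_']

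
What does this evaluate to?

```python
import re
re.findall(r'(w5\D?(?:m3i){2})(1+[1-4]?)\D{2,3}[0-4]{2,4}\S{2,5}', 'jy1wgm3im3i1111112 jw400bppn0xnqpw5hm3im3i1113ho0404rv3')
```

Pattern: the literal 'w5', then optionally a non-digit, then the literal 'm3i' repeated 2 times (captured); then one or more of the literal '1', then optionally a character in [1-4] (captured); then 2 to 3 of a non-digit, then 2 to 4 of a character in [0-4]; then 2 to 5 of a non-whitespace character.
Walking the string: at [33:55] match 'w5hm3im3i1113ho0404rv3', groups = ('w5hm3im3i', '1113').
`findall` packs the 2 group values into a tuple for every match.

[('w5hm3im3i', '1113')]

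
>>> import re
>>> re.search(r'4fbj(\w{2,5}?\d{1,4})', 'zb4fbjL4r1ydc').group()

The pattern matches the literal '4f', then the literal 'bj'; then 2 to 5 of a word character (lazy), then 1 to 4 of a digit (captured).
The match spans [2:10] → '4fbjL4r1'.

'4fbjL4r1'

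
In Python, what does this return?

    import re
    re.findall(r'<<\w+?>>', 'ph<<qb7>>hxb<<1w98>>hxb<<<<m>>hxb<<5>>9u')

`findall` yields the raw match text (4 of them) because the pattern has no groups.

['<<qb7>>', '<<1w98>>', '<<m>>', '<<5>>']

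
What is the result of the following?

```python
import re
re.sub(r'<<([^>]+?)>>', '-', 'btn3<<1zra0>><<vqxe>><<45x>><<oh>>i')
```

'btn3----i'

Matches: at [4:13] → '<<1zra0>>'; at [13:21] → '<<vqxe>>'; at [21:28] → '<<45x>>'; at [28:34] → '<<oh>>'.
Each match is replaced by '-'.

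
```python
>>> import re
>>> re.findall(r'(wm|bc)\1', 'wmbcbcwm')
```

`\1` is not a pattern — it's the concrete string captured by group 1, re-applied verbatim.
Matches: at [2:6] match 'bcbc', group 1 = 'bc'.
`findall` collects group 1 from the one match (1 total).

['bc']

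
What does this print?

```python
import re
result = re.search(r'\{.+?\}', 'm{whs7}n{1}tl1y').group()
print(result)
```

{whs7}

A `+?`/`*?`/`{m,n}?` starts at its minimum and grows only as far as needed for what follows to match.
`re.search` scans for the first position where the pattern succeeds.
The match spans [1:7] → '{whs7}'.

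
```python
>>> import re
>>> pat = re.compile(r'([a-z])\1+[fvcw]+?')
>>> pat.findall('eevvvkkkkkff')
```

['e', 'k']

`\1` is not a pattern — it's the concrete string captured by group 1, re-applied verbatim.
Because there's exactly one group, `findall` drops the full match and keeps group 1 from each hit.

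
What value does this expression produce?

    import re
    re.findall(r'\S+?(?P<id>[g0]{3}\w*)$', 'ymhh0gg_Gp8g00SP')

['0gg_Gp8g00SP']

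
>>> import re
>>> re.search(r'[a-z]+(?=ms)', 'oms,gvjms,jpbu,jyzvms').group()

The `(?=…)`/`(?<=…)` assertion just peeks at neighbouring text; it doesn't advance the match position.
The match spans [0:1] → 'o'.

'o'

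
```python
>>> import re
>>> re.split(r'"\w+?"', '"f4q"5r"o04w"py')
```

Matches to split on: at [0:5] → '"f4q"'; at [7:13] → '"o04w"'.
Splitting on the pattern gives 3 pieces.

['', '5r', 'py']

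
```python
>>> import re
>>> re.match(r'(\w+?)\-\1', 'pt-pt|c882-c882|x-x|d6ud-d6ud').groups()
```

('pt',)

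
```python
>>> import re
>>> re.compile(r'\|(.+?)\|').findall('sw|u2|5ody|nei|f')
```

A non-greedy quantifier consumes as few characters as it can — just enough that the remainder of the pattern still matches from where it stops; whatever follows it matches normally.
Matches: at [2:6] match '|u2|', group 1 = 'u2'; at [10:15] match '|nei|', group 1 = 'nei'.
`findall` collects group 1 from each match (2 total).

['u2', 'nei']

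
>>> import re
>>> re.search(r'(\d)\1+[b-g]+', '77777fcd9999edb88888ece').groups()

The match spans [0:8] → '77777fcd'.
Captured: group 1 = '7'.

('7',)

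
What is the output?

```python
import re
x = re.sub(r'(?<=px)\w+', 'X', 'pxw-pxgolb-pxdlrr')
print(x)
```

pxX-pxX-pxX

The `(?=…)`/`(?<=…)` assertion just peeks at neighbouring text; it doesn't advance the match position.
Matches: at [2:3] → 'w'; at [6:10] → 'golb'; at [13:17] → 'dlrr'.
Every occurrence is swapped for 'X'.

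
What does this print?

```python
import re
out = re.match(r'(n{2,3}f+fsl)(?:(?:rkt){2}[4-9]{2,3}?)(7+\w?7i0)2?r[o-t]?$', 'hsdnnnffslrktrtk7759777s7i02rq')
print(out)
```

None

The pattern matches 2 to 3 of a literal 'n', then one or more of a literal 'f', then the literal 'fsl' (captured); then the literal 'rkt' repeated 2 times, then 2 to 3 of a character in [4-9] (lazy) (non-capturing group); then one or more of the literal '7', then optionally a word character, then the literal '7i0' (captured); then optionally a literal '2', then the literal 'r', then optionally a character in [o-t]; then anchored at the end.
With `match`, the pattern is implicitly anchored at the beginning.
Here position 0 doesn't satisfy it, so the call returns None.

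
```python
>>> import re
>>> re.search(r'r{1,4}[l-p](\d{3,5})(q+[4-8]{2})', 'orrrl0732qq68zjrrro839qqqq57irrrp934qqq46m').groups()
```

('0732', 'qq68')

Pattern: 1 to 4 of the literal 'r', then a character in [l-p]; then 3 to 5 of a digit (captured); then one or more of the literal 'q', then exactly 2 of a character in [4-8] (captured).
`re.search` scans for the first position where the pattern succeeds.
The match spans [1:13] → 'rrrl0732qq68'.
Captured: group 1 = '0732', group 2 = 'qq68'.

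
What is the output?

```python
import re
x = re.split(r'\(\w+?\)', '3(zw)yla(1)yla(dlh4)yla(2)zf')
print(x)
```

['3', 'yla', 'yla', 'yla', 'zf']

Matches to split on: at [1:5] → '(zw)'; at [8:11] → '(1)'; at [14:20] → '(dlh4)'; at [23:26] → '(2)'.
Splitting on the pattern gives 5 pieces.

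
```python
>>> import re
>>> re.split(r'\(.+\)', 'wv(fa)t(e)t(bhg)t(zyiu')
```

The string is cut at each match, leaving 2 pieces.

['wv', 't(zyiu']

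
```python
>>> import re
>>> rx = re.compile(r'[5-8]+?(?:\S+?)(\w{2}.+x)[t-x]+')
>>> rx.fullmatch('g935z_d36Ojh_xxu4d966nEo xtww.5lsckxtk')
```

None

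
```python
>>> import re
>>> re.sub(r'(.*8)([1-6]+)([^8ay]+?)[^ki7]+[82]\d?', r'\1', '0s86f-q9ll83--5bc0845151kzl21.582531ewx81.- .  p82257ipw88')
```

Pattern: zero or more of any character, then a literal '8' (captured); then one or more of a character in [1-6] (captured); then one or more of any character except [8ay] (lazy) (captured); then one or more of any character except [ki7], then one of [82], then optionally a digit.
Matches: at [0:58] → '0s86f-q9ll83--5bc0845151kzl21.582531ewx81.- .  p82257ipw88'.
Each match is replaced using the text its own group 1 captured.

'0s86f-q9ll83--5bc0845151kzl21.582531ewx81.- .  p8'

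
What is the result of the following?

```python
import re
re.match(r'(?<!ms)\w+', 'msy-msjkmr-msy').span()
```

(0, 3)

Because the assertion is negative and zero-width, positions next to the forbidden text are skipped.
`re.match` won't scan ahead — the pattern has to work from the very first character.
The match spans [0:3] → 'msy'.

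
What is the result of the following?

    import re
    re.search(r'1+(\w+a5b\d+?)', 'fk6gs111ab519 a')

None

Pattern: one or more of a literal '1'; then one or more of a word character, then the literal 'a5b', then one or more of a digit (lazy) (captured).
Unlike `match`, `search` isn't anchored — it looks for the pattern anywhere in the string.
Here nothing in the string fits, so the call returns None.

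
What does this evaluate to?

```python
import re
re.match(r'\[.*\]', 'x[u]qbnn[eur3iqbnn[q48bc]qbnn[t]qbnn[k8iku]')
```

`match` is anchored at position 0; if the pattern doesn't fit there, it returns None.
Here the string doesn't start with a match, so the call returns None.

None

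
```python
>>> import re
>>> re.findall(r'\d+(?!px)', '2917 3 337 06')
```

`(?!…)`/`(?<!…)` only lets a position through if the neighbouring text does NOT match; no characters are consumed.
Matches: at [0:4] → '2917'; at [5:6] → '3'; at [7:10] → '337'; at [11:13] → '06'.
Since nothing is captured, `findall` lists the 4 matched substrings directly.

['2917', '3', '337', '06']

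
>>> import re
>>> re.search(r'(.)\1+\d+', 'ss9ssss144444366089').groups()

('s',)

The match spans [0:3] → 'ss9'.
Captured: group 1 = 's'.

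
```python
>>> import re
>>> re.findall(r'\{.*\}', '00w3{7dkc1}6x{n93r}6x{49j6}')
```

Walking the string: at [4:27] → '{7dkc1}6x{n93r}6x{49j6}'.
No capturing groups, so `findall` returns the 1 full match string.

['{7dkc1}6x{n93r}6x{49j6}']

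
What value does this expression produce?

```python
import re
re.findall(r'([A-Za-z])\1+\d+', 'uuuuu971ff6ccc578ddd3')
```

['u', 'f', 'c', 'd']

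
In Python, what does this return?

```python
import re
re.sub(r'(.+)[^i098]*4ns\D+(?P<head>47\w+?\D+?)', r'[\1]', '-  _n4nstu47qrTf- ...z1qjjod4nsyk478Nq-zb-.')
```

'[-  _n4nstu47qrTf- ...z1qjjod]q-zb-.'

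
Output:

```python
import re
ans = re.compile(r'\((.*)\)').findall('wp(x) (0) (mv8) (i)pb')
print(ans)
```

['x) (0) (mv8) (i']

One capturing group, so `findall` returns just the captured substring from the one match — 1 in all.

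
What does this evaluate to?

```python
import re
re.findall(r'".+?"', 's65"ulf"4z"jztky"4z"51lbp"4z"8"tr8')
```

['"ulf"', '"jztky"', '"51lbp"', '"8"']

Lazy quantifiers expand one character at a time until the remainder of the pattern can match.
Matches: at [3:8] → '"ulf"'; at [10:17] → '"jztky"'; at [19:26] → '"51lbp"'; at [28:31] → '"8"'.
No capturing groups, so `findall` returns the 4 full match strings.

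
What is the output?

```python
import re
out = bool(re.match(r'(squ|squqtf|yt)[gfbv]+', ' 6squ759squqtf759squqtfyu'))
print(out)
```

`match` is anchored at position 0; if the pattern doesn't fit there, it returns None.
Here position 0 doesn't satisfy it, so the call returns None, and `bool(None)` is False.

False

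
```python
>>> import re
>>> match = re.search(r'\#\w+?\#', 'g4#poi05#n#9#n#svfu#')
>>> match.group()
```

Unlike `match`, `search` isn't anchored — it looks for the pattern anywhere in the string.
The match spans [2:9] → '#poi05#'.

'#poi05#'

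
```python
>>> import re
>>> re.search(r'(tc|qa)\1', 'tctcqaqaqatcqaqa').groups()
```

`\1` has to match the exact text group 1 already captured.
`search` walks the string left to right and returns the first match it finds.
The match spans [0:4] → 'tctc'.
Captured: group 1 = 'tc'.

('tc',)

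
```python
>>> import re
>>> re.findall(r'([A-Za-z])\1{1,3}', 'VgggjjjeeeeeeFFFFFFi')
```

['g', 'j', 'e', 'e', 'F', 'F']

`\1` has to match the exact text group 1 already captured.
Matches: at [1:4] match 'ggg', group 1 = 'g'; at [4:7] match 'jjj', group 1 = 'j'; at [7:11] match 'eeee', group 1 = 'e'; at [11:13] match 'ee', group 1 = 'e'; at [13:17] match 'FFFF', group 1 = 'F'; ….
Because there's exactly one group, `findall` drops the full match and keeps group 1 from each hit.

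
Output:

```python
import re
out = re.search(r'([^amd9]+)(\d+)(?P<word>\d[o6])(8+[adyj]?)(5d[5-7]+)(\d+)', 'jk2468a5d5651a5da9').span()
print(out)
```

(0, 13)

The pattern matches one or more of any character except [amd9] (captured); then one or more of a digit (captured); then a digit, then one of [o6] (captured as 'word'); then one or more of the literal '8', then optionally one of [adyj] (captured); then the literal '5d', then one or more of a character in [5-7] (captured); then one or more of a digit (captured).
`search` walks the string left to right and returns the first match it finds.
The match spans [0:13] → 'jk2468a5d5651'.
Captured: group 1 = 'jk', group 2 = '2', group 3 = '46', group 4 = '8a', group 5 = '5d565', group 6 = '1'.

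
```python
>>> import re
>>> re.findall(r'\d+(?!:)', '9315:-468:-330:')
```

`(?!…)`/`(?<!…)` only lets a position through if the neighbouring text does NOT match; no characters are consumed.
Scanning left to right: at [0:3] → '931'; at [6:8] → '46'; at [11:13] → '33'.
Since nothing is captured, `findall` lists the 3 matched substrings directly.

['931', '46', '33']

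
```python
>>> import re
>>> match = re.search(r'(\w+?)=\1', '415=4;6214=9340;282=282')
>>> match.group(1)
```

The match spans [16:23] → '282=282'.
Captured: group 1 = '282'.

'282'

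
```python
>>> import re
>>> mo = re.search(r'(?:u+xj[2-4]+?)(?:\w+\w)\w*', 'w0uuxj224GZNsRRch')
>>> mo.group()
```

The match spans [2:17] → 'uuxj224GZNsRRch'.

'uuxj224GZNsRRch'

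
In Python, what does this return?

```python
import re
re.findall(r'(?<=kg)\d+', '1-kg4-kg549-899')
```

['4', '549']

Lookahead/lookbehind check context without consuming it, so the matched span excludes the asserted characters.
Walking the string: at [4:5] → '4'; at [8:11] → '549'.
`findall` yields the raw match text (2 of them) because the pattern has no groups.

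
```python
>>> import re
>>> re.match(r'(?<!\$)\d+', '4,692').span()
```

The negative lookaround is zero-width — it rules out positions where the adjacent text would match, without consuming anything.
With `match`, the pattern is implicitly anchored at the beginning.
The match spans [0:1] → '4'.

(0, 1)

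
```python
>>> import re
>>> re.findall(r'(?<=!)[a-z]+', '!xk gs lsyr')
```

['xk']

The positive lookaround only admits positions where the adjacent text matches; those characters stay outside the span.
Walking the string: at [1:3] → 'xk'.
With no groups in the pattern, `findall` gives back each whole match — 1 here.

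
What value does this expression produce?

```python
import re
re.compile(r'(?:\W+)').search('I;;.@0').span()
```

(1, 5)

The match spans [1:5] → ';;.@'.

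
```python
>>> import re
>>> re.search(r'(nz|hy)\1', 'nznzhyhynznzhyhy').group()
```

`\1` has to match the exact text group 1 already captured.
Unlike `match`, `search` isn't anchored — it looks for the pattern anywhere in the string.
The match spans [0:4] → 'nznz'.
Captured: group 1 = 'nz'.

'nznz'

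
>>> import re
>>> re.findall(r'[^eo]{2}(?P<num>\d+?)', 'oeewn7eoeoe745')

['7', '5']

Pattern: exactly 2 of any character except [eo]; then one or more of a digit (lazy) (captured as 'num').
Matches: at [3:6] match 'wn7', group 1 = '7'; at [11:14] match '745', group 1 = '5'.
One capturing group, so `findall` returns just the captured substring from each match — 2 in all.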